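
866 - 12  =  854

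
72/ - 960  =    -  1 + 37/40 = - 0.07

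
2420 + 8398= 10818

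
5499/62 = 88 + 43/62 = 88.69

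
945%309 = 18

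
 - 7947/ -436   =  18 + 99/436  =  18.23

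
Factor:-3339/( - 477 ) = 7^1 =7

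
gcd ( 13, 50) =1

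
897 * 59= 52923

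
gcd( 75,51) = 3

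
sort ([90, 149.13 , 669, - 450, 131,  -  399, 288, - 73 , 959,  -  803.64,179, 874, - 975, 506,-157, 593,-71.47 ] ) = [-975,-803.64, - 450 , - 399, - 157, - 73, -71.47,90,  131, 149.13, 179, 288, 506, 593,  669, 874,959] 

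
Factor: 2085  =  3^1 * 5^1*139^1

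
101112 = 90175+10937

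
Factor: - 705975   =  - 3^1 * 5^2 *9413^1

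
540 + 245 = 785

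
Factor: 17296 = 2^4*23^1*47^1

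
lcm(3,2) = 6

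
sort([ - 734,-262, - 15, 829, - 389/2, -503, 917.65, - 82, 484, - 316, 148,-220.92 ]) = [ - 734 , -503,  -  316, - 262 , - 220.92, - 389/2,-82 , -15, 148,484,  829, 917.65]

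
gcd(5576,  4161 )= 1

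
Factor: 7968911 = 7968911^1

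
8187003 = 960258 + 7226745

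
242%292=242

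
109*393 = 42837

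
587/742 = 587/742=0.79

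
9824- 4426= 5398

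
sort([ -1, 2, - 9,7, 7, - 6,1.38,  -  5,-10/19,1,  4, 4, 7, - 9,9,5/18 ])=[  -  9  , - 9, -6, - 5,  -  1,-10/19 , 5/18 , 1, 1.38,2,4, 4,7, 7,7,  9]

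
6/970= 3/485 = 0.01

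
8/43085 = 8/43085 = 0.00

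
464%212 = 40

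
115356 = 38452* 3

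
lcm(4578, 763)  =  4578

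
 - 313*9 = -2817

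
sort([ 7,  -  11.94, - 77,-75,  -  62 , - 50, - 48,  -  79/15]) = [  -  77, - 75, -62, - 50, - 48,-11.94, - 79/15,7 ] 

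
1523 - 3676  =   - 2153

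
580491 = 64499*9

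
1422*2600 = 3697200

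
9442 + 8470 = 17912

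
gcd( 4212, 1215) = 81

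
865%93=28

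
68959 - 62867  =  6092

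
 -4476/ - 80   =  1119/20 = 55.95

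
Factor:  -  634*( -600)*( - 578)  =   - 2^5 * 3^1  *  5^2*17^2*317^1 = - 219871200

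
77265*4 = 309060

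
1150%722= 428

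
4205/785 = 841/157 = 5.36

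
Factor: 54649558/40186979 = 2^1*7^(-1)*997^1*27407^1*5740997^( - 1 )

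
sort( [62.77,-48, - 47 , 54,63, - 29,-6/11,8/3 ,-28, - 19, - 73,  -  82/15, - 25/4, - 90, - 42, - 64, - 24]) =[-90, - 73, - 64, - 48, - 47, - 42, - 29,-28, - 24, - 19, - 25/4, - 82/15, - 6/11, 8/3 , 54,62.77,63 ]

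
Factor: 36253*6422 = 232816766= 2^1*7^1*13^2 *19^1*5179^1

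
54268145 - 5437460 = 48830685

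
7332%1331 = 677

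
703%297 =109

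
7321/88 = 7321/88 = 83.19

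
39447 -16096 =23351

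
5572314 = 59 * 94446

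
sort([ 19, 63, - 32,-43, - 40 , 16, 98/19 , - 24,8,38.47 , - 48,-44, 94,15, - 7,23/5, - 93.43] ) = [ - 93.43 , - 48,  -  44 , - 43,- 40, - 32,-24, - 7, 23/5 , 98/19, 8 , 15, 16, 19, 38.47, 63,94]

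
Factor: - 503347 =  - 13^1*31^1*1249^1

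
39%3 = 0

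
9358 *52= 486616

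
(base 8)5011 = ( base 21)5H7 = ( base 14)D17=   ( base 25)42j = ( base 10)2569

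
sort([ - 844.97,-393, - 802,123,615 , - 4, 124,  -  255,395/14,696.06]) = [ - 844.97, - 802, - 393, - 255,  -  4, 395/14,123 , 124,615,  696.06] 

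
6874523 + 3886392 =10760915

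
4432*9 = 39888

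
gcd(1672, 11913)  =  209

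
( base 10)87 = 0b1010111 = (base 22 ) 3l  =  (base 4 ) 1113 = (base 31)2P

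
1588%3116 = 1588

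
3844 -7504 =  - 3660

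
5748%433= 119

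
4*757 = 3028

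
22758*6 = 136548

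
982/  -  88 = -491/44 = - 11.16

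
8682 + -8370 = 312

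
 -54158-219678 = - 273836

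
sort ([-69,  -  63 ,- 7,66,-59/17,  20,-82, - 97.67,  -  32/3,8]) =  [  -  97.67, - 82,  -  69, - 63, - 32/3, - 7 , - 59/17, 8,20 , 66]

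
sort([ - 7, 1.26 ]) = [ - 7,1.26] 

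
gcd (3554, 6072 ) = 2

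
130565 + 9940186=10070751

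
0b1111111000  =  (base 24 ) 1I8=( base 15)47b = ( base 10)1016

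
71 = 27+44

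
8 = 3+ 5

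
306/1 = 306= 306.00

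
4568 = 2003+2565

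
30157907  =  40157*751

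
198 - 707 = - 509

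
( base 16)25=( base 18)21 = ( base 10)37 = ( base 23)1e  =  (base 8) 45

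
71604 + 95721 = 167325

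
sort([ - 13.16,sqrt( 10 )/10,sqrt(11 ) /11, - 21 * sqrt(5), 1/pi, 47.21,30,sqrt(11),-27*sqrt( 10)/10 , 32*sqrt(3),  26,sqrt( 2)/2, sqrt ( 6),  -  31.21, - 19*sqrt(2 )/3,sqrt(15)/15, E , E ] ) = [ - 21*sqrt(5 ), - 31.21, - 13.16, -19*sqrt(2) /3, - 27* sqrt( 10 ) /10,  sqrt( 15 ) /15,sqrt( 11)/11,sqrt(10) /10,1/pi,sqrt(2 ) /2,sqrt( 6 ),E,  E, sqrt(11),26,30,47.21, 32*sqrt( 3)]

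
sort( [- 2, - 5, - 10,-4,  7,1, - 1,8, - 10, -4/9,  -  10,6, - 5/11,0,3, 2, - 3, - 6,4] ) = [ - 10,-10, - 10, - 6 , - 5,  -  4, - 3, -2,  -  1,-5/11, - 4/9,  0, 1,2,3, 4  ,  6,7, 8]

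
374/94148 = 187/47074  =  0.00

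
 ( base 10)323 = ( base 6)1255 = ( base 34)9h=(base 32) A3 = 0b101000011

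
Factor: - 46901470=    -2^1*5^1 * 7^1*11^1*17^1*3583^1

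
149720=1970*76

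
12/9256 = 3/2314 = 0.00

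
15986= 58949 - 42963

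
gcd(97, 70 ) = 1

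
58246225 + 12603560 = 70849785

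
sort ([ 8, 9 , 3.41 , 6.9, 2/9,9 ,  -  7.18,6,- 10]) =[  -  10,  -  7.18, 2/9,3.41,6,6.9,8, 9, 9 ]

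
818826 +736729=1555555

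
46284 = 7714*6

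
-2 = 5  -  7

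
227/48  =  4 + 35/48= 4.73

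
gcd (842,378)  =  2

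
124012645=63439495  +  60573150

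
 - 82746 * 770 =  - 63714420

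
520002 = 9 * 57778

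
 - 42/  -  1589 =6/227= 0.03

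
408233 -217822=190411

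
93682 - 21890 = 71792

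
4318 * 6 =25908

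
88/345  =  88/345 = 0.26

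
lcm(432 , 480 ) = 4320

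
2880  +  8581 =11461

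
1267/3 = 422 + 1/3 = 422.33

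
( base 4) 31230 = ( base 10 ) 876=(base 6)4020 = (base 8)1554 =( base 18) 2cc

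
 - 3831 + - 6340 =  - 10171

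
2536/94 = 1268/47 = 26.98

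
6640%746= 672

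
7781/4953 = 1 + 2828/4953 = 1.57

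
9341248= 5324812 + 4016436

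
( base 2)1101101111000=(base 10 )7032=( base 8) 15570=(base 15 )213c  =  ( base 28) 8r4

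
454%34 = 12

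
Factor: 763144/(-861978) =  - 2^2*3^( - 1)*13^( - 1)*43^(-1) * 257^ ( - 1)*95393^1 = -  381572/430989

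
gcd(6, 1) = 1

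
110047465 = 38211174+71836291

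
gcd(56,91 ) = 7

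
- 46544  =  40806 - 87350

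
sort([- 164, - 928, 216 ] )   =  [ -928,-164,216]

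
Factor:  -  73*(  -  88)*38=244112 =2^4*11^1*19^1* 73^1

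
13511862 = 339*39858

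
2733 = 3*911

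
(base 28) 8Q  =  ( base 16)FA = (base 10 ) 250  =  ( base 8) 372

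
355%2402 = 355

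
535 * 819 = 438165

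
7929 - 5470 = 2459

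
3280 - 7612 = -4332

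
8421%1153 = 350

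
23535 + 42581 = 66116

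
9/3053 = 9/3053 = 0.00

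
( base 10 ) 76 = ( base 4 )1030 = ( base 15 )51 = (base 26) 2o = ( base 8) 114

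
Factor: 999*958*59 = 2^1*3^3*37^1*59^1*479^1=56465478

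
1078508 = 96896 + 981612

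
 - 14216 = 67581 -81797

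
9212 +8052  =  17264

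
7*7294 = 51058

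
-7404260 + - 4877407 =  - 12281667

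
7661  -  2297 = 5364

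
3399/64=3399/64 = 53.11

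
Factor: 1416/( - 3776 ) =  - 3/8 = - 2^( - 3)*3^1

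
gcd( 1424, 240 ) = 16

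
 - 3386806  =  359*( - 9434 )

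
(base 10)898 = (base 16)382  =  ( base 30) ts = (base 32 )S2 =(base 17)31e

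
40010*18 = 720180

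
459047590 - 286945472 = 172102118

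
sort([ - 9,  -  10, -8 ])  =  [ - 10, - 9,  -  8 ]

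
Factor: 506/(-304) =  - 253/152 = - 2^( - 3 )*11^1*19^( - 1)*23^1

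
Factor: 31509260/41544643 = 2^2 *5^1*7^ (- 1) * 1575463^1*5934949^ ( - 1) 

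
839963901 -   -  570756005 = 1410719906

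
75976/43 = 75976/43 = 1766.88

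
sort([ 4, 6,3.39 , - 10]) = [  -  10,3.39,  4,6]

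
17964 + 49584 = 67548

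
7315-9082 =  - 1767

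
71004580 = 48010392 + 22994188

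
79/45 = 1 + 34/45 = 1.76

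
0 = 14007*0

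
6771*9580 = 64866180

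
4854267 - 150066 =4704201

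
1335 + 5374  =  6709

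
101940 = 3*33980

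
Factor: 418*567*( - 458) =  - 2^2*3^4 * 7^1*11^1 * 19^1 * 229^1 = -108548748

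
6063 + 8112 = 14175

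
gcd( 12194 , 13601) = 469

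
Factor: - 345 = - 3^1*5^1 * 23^1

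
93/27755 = 93/27755 = 0.00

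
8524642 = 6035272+2489370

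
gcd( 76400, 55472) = 16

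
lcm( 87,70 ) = 6090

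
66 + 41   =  107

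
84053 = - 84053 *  ( - 1) 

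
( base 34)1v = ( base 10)65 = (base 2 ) 1000001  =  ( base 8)101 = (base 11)5a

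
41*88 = 3608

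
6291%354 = 273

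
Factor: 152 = 2^3*19^1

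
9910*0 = 0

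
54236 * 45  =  2440620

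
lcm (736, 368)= 736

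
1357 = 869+488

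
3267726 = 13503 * 242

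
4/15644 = 1/3911= 0.00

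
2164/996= 541/249=2.17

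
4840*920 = 4452800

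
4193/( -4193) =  - 1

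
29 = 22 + 7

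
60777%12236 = 11833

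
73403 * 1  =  73403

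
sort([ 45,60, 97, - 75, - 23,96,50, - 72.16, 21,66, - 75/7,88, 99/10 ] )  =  [ - 75,-72.16,-23, - 75/7,99/10,21 , 45,50,  60,66, 88,96, 97]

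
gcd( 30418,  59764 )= 134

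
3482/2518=1 + 482/1259 = 1.38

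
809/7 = 115 + 4/7 = 115.57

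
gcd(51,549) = 3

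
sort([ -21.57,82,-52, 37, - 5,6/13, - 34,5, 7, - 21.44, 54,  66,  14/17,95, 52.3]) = [ - 52, - 34,-21.57, - 21.44, - 5, 6/13, 14/17,  5,7, 37, 52.3,54, 66 , 82, 95 ]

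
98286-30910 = 67376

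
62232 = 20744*3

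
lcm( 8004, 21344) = 64032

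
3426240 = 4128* 830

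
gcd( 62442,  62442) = 62442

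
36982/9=4109 + 1/9 =4109.11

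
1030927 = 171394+859533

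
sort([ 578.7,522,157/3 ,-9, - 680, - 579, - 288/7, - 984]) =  [-984,  -  680,- 579, - 288/7,  -  9, 157/3,522, 578.7 ] 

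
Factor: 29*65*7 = 5^1*7^1*13^1*29^1=13195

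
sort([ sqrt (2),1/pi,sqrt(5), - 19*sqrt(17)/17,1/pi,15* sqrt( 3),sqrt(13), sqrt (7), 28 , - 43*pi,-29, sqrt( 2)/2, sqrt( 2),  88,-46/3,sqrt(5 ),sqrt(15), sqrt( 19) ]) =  [ - 43*pi, - 29 ,-46/3,- 19 *sqrt ( 17)/17, 1/pi,1/pi,sqrt( 2)/2,  sqrt( 2 ),sqrt( 2),sqrt (5 ),sqrt( 5) , sqrt(7 ),sqrt( 13 ),  sqrt(  15 ), sqrt( 19 ), 15*sqrt( 3),  28,88] 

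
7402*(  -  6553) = - 48505306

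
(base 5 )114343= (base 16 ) 10FC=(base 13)1C96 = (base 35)3J8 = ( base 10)4348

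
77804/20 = 19451/5 = 3890.20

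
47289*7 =331023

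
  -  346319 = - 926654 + 580335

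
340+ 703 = 1043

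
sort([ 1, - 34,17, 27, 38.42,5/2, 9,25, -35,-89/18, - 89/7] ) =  [- 35, -34, - 89/7, -89/18,1,5/2, 9, 17,25, 27,38.42 ]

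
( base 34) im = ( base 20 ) 1be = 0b1001111010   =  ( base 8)1172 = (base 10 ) 634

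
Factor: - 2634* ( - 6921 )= 2^1*3^3 * 439^1*769^1= 18229914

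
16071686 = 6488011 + 9583675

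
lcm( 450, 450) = 450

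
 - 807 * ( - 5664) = 4570848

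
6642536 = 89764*74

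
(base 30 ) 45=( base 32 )3T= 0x7D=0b1111101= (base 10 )125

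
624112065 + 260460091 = 884572156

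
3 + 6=9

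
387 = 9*43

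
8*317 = 2536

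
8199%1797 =1011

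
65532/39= 1680+ 4/13=1680.31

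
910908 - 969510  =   - 58602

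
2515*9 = 22635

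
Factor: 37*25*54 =2^1*3^3*5^2*37^1 = 49950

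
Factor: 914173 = 13^1*70321^1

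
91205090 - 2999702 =88205388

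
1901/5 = 380+1/5 = 380.20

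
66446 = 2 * 33223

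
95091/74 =1285 + 1/74 = 1285.01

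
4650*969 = 4505850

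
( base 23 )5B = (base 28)4e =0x7E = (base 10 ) 126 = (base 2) 1111110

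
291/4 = 291/4= 72.75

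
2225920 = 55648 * 40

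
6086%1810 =656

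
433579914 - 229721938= 203857976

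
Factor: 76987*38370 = 2953991190 =2^1*3^1*5^1*167^1 *461^1 *1279^1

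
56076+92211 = 148287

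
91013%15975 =11138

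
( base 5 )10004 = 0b1001110101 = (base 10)629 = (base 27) N8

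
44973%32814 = 12159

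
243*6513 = 1582659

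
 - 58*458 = -26564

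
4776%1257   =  1005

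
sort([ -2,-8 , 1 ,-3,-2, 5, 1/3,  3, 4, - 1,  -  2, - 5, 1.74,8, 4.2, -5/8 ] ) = [ - 8,- 5,- 3,-2, - 2, - 2, - 1,  -  5/8, 1/3, 1, 1.74, 3,4,  4.2, 5, 8 ] 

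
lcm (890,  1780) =1780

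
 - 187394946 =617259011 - 804653957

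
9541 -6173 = 3368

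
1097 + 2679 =3776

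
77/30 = 2 + 17/30 = 2.57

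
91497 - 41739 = 49758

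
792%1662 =792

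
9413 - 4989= 4424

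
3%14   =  3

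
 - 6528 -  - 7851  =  1323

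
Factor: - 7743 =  - 3^1*29^1*89^1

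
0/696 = 0= 0.00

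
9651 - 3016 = 6635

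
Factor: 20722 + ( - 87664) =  - 66942 = - 2^1*3^2*3719^1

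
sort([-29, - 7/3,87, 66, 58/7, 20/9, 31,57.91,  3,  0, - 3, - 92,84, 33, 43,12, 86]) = [ - 92, - 29, - 3, - 7/3, 0, 20/9, 3, 58/7, 12,31,33, 43,57.91, 66, 84, 86, 87 ]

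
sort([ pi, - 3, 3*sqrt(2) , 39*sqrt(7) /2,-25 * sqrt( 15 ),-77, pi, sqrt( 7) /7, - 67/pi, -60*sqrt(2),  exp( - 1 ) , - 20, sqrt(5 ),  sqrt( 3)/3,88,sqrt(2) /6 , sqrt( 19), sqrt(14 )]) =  [ - 25*sqrt(15 ), - 60*sqrt(2 ) ,  -  77,-67/pi, - 20, - 3, sqrt( 2 )/6, exp(-1), sqrt(7)/7, sqrt(3) /3,sqrt( 5), pi,pi, sqrt( 14), 3*sqrt ( 2 ),sqrt(19),39* sqrt(7 )/2,88] 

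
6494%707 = 131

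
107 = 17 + 90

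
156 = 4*39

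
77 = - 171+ 248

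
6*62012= 372072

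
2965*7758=23002470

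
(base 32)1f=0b101111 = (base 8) 57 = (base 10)47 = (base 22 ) 23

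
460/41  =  11 + 9/41 = 11.22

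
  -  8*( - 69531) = 556248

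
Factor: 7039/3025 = 5^( - 2)*11^( - 2)*7039^1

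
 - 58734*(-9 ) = 528606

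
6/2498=3/1249 = 0.00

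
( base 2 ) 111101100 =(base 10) 492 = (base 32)fc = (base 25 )jh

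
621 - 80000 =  - 79379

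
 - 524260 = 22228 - 546488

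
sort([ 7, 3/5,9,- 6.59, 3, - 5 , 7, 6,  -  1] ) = [ - 6.59  ,- 5, - 1 , 3/5,3, 6, 7,7,9]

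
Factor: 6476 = 2^2 * 1619^1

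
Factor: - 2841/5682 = - 2^( - 1 )= - 1/2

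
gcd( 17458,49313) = 1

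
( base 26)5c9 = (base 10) 3701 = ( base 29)4bi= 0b111001110101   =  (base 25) 5n1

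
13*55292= 718796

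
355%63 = 40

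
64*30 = 1920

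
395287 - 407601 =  - 12314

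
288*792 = 228096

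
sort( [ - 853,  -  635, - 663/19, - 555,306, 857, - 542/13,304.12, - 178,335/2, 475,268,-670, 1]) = [-853, -670,  -  635, -555, - 178,-542/13, - 663/19, 1,335/2,  268 , 304.12,306, 475,857 ] 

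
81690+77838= 159528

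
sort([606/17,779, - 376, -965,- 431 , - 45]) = [ - 965, - 431, - 376, - 45,606/17,779]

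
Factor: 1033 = 1033^1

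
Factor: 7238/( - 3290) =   -  5^( - 1 ) * 11^1 = - 11/5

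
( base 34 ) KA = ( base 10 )690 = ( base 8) 1262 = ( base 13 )411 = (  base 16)2b2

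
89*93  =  8277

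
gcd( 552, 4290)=6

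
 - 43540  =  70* (  -  622)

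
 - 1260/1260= - 1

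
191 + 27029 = 27220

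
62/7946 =31/3973= 0.01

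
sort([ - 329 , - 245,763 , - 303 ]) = [ -329, - 303, - 245,  763]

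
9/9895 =9/9895 = 0.00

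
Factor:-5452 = - 2^2*29^1*47^1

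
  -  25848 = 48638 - 74486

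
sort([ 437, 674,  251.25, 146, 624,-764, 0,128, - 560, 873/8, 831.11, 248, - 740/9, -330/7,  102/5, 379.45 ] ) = [ - 764, - 560, - 740/9, - 330/7, 0,  102/5,873/8, 128,146  ,  248,251.25, 379.45, 437, 624,674, 831.11] 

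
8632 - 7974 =658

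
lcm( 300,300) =300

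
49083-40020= 9063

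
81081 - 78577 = 2504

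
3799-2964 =835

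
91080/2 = 45540= 45540.00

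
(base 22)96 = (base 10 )204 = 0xcc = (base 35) 5T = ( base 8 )314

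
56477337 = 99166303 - 42688966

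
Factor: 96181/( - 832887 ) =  - 3^( - 2 )*11^( - 1 )*47^( - 1 )*179^( - 1)*96181^1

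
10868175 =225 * 48303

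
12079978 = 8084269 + 3995709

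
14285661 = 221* 64641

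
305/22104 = 305/22104=0.01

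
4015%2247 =1768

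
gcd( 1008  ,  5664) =48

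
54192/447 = 18064/149 = 121.23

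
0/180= 0= 0.00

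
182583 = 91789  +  90794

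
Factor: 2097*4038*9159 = 77555536074 = 2^1*3^4*43^1*71^1 *233^1*673^1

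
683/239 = 2 + 205/239= 2.86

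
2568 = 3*856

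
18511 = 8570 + 9941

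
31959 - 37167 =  - 5208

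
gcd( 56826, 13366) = 82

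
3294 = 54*61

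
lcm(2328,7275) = 58200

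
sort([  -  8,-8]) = [ - 8, - 8] 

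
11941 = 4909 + 7032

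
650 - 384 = 266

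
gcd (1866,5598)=1866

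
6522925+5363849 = 11886774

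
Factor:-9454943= -37^1 *47^1*5437^1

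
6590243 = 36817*179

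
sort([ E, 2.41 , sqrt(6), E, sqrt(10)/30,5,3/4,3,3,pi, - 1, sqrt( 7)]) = [ - 1,sqrt(10)/30,3/4,2.41,sqrt(6 ),sqrt( 7) , E, E, 3,3, pi,5]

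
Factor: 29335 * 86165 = 2527650275= 5^2*19^1*907^1*5867^1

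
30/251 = 30/251=0.12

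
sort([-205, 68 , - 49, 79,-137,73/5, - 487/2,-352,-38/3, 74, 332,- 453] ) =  [  -  453,  -  352, - 487/2,- 205, - 137, - 49, -38/3, 73/5, 68, 74, 79, 332 ] 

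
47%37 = 10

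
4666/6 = 777 + 2/3 = 777.67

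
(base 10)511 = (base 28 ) i7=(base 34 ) F1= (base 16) 1FF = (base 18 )1a7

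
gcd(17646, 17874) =6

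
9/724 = 9/724 = 0.01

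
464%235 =229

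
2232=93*24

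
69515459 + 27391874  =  96907333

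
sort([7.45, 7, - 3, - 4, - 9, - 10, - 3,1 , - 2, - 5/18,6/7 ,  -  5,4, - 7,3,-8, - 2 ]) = [  -  10,-9, - 8, - 7, - 5, - 4, - 3, - 3,-2, - 2, - 5/18,6/7, 1,3, 4 , 7,7.45 ] 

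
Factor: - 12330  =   - 2^1*3^2*5^1 *137^1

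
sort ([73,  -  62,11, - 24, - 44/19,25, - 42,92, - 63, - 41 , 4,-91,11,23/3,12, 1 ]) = [ - 91,  -  63, - 62, - 42, - 41, - 24, -44/19, 1,4,23/3, 11,11,12, 25,  73,92 ] 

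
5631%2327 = 977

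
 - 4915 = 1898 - 6813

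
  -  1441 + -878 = -2319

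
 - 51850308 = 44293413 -96143721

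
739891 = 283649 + 456242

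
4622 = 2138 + 2484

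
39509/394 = 100 + 109/394 = 100.28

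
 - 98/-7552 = 49/3776 =0.01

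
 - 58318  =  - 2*29159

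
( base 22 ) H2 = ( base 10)376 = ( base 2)101111000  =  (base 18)12g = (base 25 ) F1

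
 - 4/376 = - 1/94= - 0.01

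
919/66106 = 919/66106 = 0.01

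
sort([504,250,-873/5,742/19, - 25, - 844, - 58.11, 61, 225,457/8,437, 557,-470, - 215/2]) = [ - 844, - 470,-873/5, - 215/2, - 58.11, - 25, 742/19,457/8, 61,225, 250, 437 , 504,  557]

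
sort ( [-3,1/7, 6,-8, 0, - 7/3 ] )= [ - 8, - 3, - 7/3,0, 1/7,6]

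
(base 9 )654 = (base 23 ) 106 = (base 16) 217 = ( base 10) 535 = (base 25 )LA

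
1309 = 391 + 918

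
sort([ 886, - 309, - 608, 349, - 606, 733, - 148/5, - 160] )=[ - 608, - 606, - 309,-160, - 148/5, 349, 733, 886 ] 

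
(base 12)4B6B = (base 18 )188B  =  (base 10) 8579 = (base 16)2183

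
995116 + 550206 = 1545322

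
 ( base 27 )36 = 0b1010111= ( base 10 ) 87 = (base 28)33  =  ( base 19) 4B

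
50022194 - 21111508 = 28910686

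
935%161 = 130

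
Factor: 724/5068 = 1/7= 7^( - 1 ) 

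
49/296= 49/296=0.17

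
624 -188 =436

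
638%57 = 11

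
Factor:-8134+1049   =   - 5^1*13^1*109^1 =- 7085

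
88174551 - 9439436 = 78735115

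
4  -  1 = 3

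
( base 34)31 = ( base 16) 67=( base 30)3d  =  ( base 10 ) 103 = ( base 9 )124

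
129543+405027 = 534570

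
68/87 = 68/87 = 0.78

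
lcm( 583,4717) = 51887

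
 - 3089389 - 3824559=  - 6913948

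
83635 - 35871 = 47764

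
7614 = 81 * 94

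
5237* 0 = 0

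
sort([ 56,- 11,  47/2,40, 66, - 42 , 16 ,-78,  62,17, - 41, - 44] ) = [- 78, - 44,-42 , - 41,  -  11,16, 17,47/2 , 40, 56,  62,  66]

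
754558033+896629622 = 1651187655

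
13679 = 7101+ 6578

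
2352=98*24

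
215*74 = 15910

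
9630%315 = 180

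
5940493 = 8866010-2925517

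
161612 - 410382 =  - 248770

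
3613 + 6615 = 10228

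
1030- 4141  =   - 3111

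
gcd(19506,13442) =2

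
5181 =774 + 4407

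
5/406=5/406  =  0.01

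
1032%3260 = 1032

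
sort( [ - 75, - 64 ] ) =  [ - 75,- 64] 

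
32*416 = 13312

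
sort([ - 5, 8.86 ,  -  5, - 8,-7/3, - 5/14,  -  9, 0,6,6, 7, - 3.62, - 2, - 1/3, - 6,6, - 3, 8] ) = [ - 9, - 8,  -  6, - 5,- 5, - 3.62, - 3, - 7/3, - 2, - 5/14, - 1/3, 0,  6,6, 6, 7,8,  8.86]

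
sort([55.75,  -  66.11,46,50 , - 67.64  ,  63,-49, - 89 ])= [  -  89,  -  67.64,  -  66.11,  -  49, 46, 50,55.75 , 63 ] 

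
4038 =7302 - 3264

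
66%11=0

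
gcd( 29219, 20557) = 61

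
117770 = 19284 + 98486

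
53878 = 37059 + 16819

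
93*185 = 17205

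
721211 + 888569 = 1609780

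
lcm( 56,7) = 56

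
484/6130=242/3065 = 0.08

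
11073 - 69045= - 57972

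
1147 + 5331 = 6478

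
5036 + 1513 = 6549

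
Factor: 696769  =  587^1 * 1187^1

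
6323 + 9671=15994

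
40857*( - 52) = - 2124564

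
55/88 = 5/8 = 0.62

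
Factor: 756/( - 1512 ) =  - 1/2 = - 2^( - 1 )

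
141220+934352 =1075572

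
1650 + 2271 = 3921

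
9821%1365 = 266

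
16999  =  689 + 16310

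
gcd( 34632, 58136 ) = 104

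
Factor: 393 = 3^1*131^1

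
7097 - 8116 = -1019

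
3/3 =1 =1.00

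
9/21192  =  3/7064 = 0.00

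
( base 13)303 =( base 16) 1FE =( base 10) 510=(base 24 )L6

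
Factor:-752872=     -  2^3*94109^1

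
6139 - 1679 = 4460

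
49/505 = 49/505 = 0.10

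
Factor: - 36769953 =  - 3^1*11^1*1114241^1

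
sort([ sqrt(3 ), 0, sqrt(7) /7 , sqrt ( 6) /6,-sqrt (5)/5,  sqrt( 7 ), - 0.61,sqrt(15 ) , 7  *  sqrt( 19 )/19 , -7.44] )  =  [ - 7.44, - 0.61, - sqrt(5 ) /5, 0, sqrt( 7 ) /7,sqrt (6 ) /6,7*sqrt(19) /19,sqrt(3 ), sqrt( 7) , sqrt (15 )]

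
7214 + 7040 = 14254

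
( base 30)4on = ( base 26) 6B1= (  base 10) 4343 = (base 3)12221212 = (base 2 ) 1000011110111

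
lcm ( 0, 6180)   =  0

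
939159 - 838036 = 101123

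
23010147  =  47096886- 24086739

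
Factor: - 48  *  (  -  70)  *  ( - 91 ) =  - 305760  =  - 2^5 * 3^1*5^1*7^2*13^1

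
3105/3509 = 3105/3509=0.88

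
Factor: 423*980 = 414540 = 2^2*3^2*5^1*7^2 * 47^1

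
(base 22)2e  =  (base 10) 58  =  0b111010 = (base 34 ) 1o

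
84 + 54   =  138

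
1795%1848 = 1795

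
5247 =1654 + 3593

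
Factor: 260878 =2^1*130439^1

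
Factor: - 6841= - 6841^1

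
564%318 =246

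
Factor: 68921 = 41^3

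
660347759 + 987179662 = 1647527421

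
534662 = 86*6217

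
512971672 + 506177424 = 1019149096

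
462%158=146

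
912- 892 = 20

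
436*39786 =17346696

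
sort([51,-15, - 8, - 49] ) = [ - 49, - 15, - 8,  51 ]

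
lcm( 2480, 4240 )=131440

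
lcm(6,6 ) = 6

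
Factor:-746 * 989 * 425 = - 2^1*5^2*17^1*23^1*43^1*373^1 = - 313562450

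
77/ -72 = -2  +  67/72 = - 1.07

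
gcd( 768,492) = 12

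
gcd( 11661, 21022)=23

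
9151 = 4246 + 4905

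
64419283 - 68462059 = -4042776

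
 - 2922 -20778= - 23700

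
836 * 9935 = 8305660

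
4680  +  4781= 9461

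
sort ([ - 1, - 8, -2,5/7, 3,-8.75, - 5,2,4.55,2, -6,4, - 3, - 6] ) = [-8.75,-8, - 6, - 6,-5, - 3,-2, - 1,5/7,2,2 , 3, 4 , 4.55] 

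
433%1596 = 433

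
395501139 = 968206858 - 572705719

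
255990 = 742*345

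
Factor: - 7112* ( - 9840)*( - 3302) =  - 231080828160 = - 2^8*3^1*5^1 * 7^1*13^1*41^1*127^2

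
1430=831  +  599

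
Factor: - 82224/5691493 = - 2^4 * 3^2*571^1 * 5691493^(  -  1 ) 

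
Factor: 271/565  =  5^( - 1)*113^(-1 )*271^1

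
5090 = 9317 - 4227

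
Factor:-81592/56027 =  - 2^3*7^1* 31^1*47^1 * 179^( - 1 )*313^(  -  1 ) 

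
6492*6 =38952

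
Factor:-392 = - 2^3*7^2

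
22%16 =6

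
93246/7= 93246/7=13320.86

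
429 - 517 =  - 88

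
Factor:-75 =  -3^1 * 5^2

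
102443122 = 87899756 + 14543366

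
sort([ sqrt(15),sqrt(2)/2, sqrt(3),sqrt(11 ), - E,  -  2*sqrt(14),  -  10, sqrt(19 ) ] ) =[-10,-2*sqrt( 14), - E,sqrt( 2 )/2, sqrt(3),  sqrt(11),sqrt(15), sqrt(19 )]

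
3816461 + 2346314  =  6162775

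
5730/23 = 5730/23 = 249.13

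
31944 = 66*484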